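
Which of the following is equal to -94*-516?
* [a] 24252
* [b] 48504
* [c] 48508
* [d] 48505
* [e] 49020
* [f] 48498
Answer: b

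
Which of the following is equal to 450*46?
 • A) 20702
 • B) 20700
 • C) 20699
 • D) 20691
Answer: B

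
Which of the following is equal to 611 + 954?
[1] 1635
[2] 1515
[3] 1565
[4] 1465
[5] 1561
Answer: 3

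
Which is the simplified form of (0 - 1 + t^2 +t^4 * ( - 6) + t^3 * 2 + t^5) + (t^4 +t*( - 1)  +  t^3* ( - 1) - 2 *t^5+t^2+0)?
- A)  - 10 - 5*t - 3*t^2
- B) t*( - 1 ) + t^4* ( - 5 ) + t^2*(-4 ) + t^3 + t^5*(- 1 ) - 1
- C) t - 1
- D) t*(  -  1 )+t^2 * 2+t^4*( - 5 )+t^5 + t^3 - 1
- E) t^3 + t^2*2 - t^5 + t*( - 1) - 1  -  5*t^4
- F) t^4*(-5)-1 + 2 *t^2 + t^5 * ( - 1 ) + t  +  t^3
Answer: E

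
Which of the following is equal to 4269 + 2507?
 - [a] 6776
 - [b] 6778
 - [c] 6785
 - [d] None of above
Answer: a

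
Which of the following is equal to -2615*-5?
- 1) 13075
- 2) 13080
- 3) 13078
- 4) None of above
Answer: 1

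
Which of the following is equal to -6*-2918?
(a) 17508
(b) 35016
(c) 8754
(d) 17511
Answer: a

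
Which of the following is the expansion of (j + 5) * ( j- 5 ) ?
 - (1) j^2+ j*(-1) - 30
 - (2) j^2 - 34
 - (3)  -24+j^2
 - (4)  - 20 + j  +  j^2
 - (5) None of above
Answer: 5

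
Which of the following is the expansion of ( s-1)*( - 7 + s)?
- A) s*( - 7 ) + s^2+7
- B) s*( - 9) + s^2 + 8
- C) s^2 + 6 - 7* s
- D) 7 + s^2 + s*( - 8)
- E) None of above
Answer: D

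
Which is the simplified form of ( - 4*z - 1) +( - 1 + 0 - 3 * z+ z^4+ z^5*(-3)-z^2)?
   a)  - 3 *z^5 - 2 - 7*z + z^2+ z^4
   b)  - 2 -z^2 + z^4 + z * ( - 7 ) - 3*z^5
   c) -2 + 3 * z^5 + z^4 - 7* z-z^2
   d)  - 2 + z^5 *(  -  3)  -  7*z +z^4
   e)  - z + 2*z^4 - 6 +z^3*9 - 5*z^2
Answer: b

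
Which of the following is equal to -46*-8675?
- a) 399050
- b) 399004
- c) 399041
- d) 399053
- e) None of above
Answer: a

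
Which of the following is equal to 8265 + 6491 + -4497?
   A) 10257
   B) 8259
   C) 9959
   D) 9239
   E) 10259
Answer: E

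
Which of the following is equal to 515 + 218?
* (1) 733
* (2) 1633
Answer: 1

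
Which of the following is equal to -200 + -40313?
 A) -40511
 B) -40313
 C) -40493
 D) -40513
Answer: D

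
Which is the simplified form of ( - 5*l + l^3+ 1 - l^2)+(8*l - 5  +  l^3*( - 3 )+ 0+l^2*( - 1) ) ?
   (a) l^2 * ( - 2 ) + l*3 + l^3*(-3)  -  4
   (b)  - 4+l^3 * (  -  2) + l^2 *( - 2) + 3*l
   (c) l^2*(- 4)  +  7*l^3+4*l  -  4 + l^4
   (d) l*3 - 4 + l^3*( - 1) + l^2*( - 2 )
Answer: b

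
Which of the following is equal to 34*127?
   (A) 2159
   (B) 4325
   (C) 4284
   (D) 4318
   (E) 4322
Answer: D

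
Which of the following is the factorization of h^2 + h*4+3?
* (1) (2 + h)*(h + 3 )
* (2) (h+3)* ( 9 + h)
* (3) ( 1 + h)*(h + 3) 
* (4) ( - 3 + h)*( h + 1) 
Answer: 3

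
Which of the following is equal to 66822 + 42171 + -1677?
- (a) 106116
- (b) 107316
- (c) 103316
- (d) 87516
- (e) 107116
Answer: b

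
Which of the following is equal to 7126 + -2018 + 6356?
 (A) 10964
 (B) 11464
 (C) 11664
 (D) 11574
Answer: B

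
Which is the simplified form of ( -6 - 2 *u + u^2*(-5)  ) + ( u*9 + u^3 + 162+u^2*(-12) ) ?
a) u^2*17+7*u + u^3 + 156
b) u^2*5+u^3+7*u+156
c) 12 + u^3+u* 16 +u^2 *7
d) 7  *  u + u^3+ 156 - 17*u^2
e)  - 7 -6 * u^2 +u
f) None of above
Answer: d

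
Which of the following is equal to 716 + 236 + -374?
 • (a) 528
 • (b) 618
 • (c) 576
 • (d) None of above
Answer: d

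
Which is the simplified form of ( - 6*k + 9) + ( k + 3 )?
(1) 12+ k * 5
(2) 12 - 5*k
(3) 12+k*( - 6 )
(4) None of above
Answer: 2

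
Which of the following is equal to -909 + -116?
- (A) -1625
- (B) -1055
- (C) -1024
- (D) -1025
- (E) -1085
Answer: D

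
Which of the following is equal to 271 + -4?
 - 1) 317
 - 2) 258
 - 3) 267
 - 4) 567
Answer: 3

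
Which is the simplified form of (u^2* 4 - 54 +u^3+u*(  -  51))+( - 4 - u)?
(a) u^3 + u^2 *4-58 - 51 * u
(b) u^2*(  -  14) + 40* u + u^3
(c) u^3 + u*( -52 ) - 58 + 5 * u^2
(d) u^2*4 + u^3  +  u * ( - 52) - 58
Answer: d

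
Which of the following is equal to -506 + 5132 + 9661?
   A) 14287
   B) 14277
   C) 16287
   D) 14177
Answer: A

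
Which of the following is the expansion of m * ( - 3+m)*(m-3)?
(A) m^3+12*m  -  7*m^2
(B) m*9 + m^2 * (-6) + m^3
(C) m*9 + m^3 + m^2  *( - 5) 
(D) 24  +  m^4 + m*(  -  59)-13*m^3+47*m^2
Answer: B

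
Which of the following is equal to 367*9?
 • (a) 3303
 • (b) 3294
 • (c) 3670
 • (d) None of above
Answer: a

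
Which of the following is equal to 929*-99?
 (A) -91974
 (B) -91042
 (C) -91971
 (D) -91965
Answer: C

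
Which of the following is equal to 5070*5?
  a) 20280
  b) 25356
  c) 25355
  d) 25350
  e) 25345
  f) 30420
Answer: d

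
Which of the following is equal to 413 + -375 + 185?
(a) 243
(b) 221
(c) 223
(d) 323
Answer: c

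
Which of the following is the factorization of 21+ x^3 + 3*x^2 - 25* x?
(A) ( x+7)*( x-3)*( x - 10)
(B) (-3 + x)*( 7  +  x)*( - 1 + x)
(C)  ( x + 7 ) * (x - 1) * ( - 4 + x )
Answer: B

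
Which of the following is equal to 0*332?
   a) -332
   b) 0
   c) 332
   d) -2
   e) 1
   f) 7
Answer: b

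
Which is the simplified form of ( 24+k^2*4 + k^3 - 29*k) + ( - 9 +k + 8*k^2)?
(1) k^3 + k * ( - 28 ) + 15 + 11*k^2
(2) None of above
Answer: 2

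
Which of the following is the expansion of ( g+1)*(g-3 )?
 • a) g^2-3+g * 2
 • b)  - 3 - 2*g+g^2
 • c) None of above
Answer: b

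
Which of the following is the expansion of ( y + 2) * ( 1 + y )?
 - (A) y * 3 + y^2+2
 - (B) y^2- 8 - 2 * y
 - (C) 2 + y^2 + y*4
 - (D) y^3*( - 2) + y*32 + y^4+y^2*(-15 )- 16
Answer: A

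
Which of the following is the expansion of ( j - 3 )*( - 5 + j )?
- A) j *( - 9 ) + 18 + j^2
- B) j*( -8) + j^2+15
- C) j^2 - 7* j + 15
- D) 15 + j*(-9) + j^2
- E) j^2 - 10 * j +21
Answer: B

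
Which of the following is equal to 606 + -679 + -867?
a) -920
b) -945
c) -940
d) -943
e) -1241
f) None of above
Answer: c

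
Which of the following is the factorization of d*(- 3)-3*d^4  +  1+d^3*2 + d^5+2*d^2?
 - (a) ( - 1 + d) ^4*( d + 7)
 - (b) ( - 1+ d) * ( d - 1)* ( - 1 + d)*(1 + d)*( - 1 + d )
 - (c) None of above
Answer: b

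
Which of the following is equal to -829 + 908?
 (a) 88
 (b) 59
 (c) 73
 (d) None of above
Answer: d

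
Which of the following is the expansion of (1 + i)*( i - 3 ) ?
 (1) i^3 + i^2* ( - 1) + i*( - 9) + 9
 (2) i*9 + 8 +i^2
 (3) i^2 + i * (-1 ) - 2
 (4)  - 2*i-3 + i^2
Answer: 4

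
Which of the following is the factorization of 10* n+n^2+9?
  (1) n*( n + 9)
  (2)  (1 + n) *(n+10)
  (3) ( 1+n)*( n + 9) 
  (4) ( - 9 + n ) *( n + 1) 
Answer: 3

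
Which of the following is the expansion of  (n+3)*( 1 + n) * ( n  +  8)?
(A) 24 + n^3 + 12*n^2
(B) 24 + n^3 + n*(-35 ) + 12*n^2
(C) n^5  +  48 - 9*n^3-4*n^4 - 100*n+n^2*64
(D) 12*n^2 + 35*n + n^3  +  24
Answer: D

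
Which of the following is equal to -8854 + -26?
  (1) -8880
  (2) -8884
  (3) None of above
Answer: 1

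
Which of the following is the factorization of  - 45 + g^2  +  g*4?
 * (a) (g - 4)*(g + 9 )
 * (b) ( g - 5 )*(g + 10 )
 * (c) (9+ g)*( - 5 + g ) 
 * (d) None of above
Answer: c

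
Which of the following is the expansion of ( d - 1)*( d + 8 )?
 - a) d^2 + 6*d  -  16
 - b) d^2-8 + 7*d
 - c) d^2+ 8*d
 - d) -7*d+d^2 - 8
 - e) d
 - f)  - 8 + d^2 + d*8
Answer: b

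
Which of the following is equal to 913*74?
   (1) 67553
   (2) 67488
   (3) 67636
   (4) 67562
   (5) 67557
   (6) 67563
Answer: 4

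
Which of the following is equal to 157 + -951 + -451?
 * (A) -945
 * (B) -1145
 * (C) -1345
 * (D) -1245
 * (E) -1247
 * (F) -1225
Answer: D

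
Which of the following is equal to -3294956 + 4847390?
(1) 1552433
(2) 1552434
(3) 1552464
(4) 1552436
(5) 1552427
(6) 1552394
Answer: 2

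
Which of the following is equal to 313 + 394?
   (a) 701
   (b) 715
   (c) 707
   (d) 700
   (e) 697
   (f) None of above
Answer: c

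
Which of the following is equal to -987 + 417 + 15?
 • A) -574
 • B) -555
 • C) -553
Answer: B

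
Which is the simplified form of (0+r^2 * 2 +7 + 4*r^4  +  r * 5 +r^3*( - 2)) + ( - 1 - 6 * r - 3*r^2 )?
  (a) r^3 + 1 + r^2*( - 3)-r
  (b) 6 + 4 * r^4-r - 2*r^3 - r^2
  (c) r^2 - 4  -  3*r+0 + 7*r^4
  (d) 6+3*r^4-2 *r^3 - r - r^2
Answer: b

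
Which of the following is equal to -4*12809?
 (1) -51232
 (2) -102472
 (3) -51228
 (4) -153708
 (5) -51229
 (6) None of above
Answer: 6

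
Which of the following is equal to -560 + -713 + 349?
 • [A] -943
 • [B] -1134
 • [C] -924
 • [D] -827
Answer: C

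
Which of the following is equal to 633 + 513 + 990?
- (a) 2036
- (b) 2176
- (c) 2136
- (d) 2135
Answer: c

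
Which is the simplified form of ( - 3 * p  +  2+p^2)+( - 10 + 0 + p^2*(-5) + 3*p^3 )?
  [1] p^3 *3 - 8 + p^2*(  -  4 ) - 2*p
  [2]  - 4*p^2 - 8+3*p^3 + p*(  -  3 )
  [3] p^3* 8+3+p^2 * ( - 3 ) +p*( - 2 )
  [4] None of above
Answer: 2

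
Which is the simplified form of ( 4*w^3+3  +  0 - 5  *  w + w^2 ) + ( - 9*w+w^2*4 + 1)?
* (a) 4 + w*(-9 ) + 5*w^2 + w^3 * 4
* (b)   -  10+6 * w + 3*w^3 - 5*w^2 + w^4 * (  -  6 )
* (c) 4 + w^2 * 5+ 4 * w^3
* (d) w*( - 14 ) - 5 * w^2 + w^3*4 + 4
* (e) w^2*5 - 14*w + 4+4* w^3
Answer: e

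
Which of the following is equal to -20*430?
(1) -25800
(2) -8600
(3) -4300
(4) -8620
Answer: 2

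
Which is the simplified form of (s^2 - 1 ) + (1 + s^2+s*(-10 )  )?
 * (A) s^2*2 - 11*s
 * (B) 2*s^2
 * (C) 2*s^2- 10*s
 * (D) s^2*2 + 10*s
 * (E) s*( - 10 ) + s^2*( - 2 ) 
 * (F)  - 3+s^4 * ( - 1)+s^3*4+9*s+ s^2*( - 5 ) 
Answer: C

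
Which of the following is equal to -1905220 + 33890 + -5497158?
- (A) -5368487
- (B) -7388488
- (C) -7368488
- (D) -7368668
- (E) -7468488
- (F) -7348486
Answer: C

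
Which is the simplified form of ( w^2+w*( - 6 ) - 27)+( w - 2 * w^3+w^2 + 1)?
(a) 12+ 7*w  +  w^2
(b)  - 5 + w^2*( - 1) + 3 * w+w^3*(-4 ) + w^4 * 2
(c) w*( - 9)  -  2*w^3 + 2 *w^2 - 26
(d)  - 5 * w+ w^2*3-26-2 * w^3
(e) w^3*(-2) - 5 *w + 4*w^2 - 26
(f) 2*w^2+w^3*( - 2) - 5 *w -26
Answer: f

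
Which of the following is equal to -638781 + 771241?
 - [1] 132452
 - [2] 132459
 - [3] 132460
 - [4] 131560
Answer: 3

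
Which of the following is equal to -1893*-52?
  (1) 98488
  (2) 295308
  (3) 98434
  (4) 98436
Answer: 4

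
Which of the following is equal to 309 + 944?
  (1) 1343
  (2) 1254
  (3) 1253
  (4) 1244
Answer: 3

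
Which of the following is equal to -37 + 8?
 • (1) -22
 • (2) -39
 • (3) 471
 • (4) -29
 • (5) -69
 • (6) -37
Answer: 4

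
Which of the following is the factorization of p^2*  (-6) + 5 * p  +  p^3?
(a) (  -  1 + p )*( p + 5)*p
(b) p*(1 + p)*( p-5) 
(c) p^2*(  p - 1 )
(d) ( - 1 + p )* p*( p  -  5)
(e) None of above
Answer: d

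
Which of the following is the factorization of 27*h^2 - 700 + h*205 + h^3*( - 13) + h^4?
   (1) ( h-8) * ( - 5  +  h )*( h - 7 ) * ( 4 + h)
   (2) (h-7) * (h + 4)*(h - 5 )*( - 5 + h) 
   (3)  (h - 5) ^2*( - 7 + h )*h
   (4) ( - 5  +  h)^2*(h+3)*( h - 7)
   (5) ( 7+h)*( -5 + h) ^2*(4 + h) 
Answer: 2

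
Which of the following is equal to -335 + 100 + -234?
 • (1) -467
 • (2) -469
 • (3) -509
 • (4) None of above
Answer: 2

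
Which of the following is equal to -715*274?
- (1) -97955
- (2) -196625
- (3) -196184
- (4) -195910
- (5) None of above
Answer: 4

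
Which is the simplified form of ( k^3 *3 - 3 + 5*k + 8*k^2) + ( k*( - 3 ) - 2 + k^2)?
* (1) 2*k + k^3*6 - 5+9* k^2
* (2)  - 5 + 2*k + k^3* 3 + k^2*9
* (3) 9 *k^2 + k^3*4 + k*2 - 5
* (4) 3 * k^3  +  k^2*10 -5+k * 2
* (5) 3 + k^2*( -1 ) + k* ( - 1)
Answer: 2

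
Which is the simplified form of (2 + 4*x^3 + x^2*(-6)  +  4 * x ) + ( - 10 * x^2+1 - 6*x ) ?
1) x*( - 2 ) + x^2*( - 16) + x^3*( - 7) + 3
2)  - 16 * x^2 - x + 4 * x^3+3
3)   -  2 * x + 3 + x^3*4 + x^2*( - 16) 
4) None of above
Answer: 3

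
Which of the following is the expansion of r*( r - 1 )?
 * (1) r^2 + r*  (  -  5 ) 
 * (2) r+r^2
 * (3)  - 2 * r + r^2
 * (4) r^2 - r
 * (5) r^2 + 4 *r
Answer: 4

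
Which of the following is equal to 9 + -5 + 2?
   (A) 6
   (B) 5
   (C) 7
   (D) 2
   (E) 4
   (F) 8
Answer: A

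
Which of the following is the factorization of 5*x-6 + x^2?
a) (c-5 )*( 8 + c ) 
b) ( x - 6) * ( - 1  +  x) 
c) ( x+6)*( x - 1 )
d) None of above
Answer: c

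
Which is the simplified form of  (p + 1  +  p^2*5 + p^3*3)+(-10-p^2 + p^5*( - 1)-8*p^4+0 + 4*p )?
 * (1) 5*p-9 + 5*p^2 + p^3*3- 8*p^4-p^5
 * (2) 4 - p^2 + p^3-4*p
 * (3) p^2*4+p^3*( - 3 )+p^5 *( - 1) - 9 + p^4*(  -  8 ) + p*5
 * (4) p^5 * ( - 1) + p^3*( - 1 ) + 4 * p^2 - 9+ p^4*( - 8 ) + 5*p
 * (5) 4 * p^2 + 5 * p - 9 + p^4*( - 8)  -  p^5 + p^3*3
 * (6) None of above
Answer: 5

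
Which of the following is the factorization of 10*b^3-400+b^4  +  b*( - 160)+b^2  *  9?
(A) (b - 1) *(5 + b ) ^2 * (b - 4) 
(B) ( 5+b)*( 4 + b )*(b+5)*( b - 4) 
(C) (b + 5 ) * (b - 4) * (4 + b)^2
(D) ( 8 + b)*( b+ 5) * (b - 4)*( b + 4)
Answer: B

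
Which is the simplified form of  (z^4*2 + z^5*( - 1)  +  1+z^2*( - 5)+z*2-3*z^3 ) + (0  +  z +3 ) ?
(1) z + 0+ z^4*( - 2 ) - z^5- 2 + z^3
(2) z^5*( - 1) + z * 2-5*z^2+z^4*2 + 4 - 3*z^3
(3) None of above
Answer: 3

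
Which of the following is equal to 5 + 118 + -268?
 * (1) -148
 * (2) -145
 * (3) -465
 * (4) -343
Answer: 2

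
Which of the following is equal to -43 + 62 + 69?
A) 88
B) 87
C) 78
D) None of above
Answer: A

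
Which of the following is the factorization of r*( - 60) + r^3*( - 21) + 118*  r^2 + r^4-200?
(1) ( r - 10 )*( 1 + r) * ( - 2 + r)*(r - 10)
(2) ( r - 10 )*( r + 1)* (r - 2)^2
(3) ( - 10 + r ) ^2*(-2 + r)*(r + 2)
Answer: 1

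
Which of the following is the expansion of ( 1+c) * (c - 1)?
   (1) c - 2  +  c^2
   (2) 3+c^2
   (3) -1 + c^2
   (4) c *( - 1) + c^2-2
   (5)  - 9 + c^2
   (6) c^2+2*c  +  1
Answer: 3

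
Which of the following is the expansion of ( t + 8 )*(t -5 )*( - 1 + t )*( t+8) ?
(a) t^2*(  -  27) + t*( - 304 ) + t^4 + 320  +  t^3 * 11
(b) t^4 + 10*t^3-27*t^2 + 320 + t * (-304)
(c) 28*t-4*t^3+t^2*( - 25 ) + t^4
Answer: b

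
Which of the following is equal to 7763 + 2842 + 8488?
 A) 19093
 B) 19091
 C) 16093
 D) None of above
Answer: A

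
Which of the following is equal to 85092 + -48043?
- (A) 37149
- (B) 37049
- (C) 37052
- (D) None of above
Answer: B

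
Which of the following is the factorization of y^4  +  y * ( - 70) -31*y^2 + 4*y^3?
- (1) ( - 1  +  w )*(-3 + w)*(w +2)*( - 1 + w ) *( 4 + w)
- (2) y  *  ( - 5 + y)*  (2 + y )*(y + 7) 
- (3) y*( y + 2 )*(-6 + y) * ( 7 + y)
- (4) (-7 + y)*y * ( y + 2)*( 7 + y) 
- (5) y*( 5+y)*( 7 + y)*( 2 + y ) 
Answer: 2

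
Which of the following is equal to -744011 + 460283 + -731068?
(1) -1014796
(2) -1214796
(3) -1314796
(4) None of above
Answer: 1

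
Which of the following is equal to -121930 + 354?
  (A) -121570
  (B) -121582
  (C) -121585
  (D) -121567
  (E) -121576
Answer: E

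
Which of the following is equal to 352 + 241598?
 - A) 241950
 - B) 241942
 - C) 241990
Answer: A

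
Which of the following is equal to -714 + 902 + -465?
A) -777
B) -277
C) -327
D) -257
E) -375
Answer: B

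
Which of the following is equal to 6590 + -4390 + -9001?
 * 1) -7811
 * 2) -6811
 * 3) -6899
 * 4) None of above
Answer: 4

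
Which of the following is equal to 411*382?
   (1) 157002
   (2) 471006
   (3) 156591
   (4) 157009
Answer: 1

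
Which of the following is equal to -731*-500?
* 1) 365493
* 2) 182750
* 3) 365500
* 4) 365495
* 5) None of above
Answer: 3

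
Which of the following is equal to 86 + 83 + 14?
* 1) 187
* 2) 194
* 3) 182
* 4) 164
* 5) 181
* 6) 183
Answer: 6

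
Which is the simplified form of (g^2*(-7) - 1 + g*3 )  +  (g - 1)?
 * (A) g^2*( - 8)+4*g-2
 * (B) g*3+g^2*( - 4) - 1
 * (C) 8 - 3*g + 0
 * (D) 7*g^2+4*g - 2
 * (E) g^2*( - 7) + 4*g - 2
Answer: E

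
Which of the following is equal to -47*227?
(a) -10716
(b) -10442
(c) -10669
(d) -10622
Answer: c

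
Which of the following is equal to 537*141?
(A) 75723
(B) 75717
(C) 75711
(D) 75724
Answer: B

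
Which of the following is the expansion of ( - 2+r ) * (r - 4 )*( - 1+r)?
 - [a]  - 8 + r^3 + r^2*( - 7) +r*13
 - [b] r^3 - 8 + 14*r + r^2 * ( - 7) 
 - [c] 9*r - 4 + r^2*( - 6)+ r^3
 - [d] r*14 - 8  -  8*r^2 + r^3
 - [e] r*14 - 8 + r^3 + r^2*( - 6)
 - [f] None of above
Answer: b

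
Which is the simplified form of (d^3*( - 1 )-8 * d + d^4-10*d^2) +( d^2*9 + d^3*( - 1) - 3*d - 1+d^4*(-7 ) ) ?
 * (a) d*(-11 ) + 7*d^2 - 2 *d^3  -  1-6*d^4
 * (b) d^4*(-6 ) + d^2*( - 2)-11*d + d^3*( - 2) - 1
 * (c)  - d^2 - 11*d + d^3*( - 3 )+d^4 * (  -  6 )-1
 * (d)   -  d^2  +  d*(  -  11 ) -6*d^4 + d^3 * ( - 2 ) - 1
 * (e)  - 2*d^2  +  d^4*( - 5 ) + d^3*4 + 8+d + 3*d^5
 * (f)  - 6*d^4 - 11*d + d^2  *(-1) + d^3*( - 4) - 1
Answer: d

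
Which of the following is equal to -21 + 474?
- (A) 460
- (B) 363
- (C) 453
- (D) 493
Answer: C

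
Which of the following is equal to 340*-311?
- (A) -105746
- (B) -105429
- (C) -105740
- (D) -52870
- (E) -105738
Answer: C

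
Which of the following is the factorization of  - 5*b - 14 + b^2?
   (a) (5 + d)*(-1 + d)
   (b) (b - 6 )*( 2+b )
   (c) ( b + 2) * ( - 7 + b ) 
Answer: c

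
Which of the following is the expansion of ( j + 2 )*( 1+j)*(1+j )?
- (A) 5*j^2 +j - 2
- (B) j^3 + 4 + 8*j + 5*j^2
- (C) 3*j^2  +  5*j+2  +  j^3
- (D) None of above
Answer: D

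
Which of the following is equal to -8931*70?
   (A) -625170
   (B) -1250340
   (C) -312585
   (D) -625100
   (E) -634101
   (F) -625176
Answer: A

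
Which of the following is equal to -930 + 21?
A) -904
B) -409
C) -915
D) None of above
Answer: D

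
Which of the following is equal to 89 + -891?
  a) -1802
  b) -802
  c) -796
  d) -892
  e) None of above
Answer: b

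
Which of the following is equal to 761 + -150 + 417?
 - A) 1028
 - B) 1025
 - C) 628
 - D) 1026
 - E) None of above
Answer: A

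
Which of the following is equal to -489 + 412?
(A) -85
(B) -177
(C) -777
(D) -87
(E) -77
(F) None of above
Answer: E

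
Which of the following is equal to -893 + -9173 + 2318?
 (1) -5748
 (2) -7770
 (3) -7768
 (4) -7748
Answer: 4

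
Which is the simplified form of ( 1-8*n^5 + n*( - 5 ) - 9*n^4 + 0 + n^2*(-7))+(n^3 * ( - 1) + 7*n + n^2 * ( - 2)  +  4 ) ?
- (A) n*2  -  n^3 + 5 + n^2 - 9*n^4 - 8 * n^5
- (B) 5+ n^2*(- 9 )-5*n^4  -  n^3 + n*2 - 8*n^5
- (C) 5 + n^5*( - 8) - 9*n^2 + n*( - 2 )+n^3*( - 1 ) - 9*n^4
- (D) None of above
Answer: D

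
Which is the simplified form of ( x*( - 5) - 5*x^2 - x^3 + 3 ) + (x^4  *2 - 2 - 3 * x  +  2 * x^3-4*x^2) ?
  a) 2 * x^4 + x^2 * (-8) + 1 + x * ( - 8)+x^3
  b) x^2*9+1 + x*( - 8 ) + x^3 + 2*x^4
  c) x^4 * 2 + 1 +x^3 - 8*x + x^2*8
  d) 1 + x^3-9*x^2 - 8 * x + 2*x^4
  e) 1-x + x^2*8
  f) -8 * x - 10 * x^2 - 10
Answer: d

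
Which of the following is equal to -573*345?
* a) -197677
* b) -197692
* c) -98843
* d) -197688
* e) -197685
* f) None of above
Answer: e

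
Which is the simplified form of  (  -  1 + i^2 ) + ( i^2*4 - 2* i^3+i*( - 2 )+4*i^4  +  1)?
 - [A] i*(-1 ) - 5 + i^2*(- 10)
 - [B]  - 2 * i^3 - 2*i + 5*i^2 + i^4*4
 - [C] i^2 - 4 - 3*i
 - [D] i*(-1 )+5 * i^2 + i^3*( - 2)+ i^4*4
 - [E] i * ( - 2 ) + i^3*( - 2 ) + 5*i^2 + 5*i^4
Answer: B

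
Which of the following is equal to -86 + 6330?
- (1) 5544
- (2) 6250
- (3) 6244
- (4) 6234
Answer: 3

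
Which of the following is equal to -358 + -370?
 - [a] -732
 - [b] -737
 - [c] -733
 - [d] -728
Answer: d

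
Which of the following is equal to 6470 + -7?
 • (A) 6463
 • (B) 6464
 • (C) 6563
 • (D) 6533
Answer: A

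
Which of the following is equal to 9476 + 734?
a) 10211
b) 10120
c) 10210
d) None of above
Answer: c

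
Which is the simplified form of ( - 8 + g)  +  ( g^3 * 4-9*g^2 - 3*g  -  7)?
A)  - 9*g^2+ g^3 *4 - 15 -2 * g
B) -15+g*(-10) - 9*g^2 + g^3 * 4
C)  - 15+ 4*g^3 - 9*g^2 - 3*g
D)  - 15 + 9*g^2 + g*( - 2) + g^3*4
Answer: A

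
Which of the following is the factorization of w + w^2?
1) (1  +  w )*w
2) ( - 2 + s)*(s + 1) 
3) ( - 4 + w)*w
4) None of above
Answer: 1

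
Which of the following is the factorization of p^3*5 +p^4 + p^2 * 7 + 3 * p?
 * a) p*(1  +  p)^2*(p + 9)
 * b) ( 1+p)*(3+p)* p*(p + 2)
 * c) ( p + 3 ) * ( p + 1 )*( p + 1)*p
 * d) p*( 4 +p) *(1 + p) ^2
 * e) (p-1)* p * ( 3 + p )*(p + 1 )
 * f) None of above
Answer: c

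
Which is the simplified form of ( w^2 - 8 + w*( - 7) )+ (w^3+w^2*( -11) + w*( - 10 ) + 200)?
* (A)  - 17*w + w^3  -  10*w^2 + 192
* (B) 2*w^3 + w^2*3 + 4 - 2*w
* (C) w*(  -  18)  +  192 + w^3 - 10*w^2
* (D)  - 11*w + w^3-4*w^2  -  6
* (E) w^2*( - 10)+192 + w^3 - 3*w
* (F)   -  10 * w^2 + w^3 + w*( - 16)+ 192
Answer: A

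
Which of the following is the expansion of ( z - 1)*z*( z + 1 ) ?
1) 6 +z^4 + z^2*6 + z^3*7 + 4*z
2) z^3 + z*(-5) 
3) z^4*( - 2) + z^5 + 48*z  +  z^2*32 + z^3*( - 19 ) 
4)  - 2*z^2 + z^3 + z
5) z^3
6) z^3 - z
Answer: 6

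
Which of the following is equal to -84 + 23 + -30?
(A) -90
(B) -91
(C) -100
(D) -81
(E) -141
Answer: B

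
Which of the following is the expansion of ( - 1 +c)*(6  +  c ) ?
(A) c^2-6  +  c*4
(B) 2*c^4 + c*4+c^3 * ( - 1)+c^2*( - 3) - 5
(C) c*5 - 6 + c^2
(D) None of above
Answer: C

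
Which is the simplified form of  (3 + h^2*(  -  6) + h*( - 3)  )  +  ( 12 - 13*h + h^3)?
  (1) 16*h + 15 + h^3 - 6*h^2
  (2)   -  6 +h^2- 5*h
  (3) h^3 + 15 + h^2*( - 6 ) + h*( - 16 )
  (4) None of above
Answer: 3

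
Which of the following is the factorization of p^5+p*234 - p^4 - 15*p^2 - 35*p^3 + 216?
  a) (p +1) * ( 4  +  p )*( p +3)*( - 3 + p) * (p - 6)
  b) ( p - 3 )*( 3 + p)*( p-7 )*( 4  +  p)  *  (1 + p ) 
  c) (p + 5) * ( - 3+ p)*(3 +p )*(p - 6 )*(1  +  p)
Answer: a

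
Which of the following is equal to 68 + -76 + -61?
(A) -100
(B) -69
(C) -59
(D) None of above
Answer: B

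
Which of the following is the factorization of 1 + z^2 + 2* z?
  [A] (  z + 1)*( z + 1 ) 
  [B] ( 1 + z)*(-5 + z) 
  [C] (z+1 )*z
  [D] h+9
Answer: A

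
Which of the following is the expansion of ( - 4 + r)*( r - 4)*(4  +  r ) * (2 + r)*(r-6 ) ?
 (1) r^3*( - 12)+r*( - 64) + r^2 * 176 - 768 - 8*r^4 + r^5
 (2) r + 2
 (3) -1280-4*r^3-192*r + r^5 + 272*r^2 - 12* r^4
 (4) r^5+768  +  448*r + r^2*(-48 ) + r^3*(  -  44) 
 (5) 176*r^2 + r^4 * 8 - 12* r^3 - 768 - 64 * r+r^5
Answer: 1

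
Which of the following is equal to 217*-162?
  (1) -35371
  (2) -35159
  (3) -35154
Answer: 3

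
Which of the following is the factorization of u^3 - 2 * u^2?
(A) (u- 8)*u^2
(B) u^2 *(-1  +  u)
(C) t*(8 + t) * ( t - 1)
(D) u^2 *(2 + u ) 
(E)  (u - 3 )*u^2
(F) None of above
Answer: F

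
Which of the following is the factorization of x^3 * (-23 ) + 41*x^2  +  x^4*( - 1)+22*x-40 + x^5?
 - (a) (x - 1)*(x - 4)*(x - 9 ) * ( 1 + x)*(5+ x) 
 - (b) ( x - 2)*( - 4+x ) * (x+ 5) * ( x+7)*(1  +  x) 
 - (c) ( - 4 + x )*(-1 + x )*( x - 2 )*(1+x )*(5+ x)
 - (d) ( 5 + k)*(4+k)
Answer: c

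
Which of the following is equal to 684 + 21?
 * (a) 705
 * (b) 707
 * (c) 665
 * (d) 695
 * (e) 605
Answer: a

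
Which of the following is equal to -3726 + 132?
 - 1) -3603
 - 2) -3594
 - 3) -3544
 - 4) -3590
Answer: 2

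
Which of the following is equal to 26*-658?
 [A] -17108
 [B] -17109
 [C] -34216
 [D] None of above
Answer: A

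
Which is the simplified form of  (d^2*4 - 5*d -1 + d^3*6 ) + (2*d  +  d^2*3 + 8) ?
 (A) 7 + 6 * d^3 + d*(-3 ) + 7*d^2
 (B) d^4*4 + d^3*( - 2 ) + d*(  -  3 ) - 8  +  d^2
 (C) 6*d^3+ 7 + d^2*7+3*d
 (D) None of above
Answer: A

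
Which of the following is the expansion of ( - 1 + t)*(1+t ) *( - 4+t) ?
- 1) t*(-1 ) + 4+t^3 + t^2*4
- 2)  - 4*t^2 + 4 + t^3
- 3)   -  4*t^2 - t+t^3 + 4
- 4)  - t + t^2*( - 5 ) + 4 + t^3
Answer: 3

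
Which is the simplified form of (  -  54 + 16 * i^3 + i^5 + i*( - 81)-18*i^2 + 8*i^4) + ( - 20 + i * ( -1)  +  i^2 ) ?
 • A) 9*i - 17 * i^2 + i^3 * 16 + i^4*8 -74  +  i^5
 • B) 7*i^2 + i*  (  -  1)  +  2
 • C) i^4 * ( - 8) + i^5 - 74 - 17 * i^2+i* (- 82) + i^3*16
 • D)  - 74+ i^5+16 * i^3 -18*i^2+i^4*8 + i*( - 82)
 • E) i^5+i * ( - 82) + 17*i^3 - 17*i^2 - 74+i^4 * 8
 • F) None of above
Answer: F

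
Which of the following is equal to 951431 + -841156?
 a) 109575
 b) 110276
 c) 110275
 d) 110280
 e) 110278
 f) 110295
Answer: c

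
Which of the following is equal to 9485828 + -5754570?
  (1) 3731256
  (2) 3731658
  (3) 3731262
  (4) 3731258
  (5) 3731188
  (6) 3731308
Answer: 4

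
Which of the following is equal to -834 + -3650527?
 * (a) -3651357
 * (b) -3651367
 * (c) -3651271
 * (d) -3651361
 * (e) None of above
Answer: d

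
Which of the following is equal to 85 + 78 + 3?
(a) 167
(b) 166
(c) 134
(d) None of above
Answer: b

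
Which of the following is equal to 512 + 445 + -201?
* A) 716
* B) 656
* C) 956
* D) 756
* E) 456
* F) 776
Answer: D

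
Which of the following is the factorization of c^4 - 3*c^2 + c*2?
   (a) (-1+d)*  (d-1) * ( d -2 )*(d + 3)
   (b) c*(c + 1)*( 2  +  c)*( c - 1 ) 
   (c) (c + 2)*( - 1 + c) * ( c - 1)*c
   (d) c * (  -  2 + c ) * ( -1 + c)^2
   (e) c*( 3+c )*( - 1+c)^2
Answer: c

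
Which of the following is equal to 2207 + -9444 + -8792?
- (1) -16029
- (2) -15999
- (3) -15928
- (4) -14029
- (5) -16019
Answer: 1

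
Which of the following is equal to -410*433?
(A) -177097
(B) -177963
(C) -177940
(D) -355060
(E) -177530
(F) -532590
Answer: E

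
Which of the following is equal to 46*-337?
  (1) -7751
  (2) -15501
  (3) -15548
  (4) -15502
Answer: 4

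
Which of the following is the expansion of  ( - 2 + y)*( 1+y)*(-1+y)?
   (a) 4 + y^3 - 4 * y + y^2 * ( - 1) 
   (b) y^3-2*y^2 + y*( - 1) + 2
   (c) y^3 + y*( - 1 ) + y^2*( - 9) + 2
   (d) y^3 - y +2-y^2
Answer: b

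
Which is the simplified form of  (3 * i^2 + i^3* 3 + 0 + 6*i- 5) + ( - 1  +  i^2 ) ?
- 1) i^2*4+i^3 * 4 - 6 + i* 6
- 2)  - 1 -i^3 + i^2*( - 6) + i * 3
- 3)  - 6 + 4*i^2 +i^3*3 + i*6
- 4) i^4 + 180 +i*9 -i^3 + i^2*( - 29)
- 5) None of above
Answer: 3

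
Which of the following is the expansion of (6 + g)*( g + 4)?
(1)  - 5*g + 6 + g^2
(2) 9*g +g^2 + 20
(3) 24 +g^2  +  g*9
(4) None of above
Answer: 4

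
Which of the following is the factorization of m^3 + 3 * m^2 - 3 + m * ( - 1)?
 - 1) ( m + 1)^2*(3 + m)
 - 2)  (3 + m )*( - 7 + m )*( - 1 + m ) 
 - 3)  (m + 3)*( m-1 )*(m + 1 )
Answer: 3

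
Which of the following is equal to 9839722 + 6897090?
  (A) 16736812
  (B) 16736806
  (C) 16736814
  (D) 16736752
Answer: A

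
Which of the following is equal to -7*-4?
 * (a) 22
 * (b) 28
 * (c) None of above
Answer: b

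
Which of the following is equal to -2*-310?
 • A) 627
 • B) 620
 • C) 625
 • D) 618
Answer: B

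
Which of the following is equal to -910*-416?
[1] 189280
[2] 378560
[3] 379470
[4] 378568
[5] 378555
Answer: 2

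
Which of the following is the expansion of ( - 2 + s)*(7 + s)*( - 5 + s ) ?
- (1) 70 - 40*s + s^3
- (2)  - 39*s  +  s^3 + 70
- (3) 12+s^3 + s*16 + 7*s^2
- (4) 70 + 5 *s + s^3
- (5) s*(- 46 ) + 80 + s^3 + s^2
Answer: 2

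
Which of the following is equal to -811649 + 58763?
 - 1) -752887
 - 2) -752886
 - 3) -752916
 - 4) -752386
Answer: 2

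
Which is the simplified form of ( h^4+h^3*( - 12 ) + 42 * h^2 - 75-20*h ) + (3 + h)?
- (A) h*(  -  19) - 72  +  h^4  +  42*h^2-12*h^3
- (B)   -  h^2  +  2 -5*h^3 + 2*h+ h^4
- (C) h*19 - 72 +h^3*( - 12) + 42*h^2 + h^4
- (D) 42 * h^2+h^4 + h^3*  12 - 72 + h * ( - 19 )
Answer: A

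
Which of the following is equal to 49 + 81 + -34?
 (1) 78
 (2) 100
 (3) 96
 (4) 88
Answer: 3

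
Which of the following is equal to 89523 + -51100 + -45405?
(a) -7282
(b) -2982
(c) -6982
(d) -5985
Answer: c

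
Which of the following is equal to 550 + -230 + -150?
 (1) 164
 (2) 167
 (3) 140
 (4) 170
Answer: 4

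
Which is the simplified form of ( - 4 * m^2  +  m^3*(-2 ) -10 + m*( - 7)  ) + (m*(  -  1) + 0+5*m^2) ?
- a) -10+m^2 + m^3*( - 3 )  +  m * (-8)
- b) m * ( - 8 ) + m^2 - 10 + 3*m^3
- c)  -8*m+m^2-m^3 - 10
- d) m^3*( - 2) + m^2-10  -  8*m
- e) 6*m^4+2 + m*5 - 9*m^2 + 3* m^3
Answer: d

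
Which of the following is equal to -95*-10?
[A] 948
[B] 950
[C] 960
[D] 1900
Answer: B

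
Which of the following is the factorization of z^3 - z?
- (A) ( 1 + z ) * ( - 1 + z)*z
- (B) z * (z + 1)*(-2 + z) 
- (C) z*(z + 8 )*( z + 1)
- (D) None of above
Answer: A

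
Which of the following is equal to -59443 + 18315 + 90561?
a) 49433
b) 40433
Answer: a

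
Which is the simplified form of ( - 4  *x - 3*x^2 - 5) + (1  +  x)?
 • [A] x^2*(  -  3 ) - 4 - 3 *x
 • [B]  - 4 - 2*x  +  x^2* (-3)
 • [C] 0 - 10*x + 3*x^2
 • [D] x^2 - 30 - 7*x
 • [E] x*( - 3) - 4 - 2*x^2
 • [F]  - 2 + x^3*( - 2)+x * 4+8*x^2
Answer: A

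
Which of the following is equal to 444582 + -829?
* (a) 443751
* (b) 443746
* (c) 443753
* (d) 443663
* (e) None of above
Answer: c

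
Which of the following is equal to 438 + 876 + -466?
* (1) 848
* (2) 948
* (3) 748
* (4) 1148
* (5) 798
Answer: 1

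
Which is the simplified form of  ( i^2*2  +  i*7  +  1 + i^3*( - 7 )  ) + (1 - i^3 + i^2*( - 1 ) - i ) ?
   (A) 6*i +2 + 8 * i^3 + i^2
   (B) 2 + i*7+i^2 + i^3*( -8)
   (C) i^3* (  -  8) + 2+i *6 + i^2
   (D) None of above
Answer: C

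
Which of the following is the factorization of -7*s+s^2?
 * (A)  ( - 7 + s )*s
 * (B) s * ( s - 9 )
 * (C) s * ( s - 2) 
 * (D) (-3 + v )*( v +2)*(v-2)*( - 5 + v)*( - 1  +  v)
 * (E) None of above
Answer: A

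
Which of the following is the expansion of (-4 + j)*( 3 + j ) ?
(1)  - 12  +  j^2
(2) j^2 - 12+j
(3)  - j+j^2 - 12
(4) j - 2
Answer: 3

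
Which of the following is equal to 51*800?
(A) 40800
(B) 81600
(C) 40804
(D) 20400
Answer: A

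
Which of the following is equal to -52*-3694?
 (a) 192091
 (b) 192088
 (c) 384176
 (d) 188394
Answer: b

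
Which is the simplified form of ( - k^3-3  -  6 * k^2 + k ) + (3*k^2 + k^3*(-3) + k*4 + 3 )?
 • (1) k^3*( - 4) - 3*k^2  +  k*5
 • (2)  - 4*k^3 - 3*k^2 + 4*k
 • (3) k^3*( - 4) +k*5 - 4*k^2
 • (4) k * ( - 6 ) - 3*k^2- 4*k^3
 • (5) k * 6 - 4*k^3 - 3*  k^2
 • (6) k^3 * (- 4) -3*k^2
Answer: 1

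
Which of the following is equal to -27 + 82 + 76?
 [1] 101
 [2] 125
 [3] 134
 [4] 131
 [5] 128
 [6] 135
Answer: 4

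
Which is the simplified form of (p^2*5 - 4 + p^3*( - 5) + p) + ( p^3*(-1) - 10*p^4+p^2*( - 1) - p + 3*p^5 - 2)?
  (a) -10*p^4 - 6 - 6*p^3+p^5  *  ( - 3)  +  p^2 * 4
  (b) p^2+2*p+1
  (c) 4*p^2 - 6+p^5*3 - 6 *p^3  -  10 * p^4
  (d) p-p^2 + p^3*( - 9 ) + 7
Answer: c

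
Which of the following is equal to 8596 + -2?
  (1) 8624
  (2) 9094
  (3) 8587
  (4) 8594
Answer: 4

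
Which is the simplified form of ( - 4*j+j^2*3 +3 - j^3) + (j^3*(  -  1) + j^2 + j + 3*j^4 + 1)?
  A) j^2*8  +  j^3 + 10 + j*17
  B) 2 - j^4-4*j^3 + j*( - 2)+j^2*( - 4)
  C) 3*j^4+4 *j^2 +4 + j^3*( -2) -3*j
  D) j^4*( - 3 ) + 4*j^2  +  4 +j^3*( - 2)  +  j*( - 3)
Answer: C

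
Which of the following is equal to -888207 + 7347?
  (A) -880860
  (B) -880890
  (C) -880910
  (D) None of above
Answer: A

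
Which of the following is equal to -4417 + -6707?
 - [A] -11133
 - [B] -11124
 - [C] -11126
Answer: B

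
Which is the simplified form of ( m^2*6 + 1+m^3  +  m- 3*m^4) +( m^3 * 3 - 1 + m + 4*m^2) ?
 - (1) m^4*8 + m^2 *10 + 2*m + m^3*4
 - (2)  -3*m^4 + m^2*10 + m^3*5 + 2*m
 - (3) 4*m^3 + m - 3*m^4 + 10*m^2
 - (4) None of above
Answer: 4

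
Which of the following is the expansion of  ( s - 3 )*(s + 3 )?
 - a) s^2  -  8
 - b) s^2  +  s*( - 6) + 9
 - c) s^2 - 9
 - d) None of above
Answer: c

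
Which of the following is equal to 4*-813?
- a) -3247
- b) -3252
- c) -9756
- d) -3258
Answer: b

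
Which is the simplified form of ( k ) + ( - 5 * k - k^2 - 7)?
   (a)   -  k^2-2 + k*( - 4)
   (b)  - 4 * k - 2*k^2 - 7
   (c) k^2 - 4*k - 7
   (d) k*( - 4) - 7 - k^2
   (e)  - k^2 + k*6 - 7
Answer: d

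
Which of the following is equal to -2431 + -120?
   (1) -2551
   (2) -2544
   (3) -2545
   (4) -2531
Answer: 1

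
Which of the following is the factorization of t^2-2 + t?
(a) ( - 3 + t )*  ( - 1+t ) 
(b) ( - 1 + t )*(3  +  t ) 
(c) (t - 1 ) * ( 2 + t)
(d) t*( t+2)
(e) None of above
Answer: c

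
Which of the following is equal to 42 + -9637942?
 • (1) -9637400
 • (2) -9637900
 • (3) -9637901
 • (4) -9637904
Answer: 2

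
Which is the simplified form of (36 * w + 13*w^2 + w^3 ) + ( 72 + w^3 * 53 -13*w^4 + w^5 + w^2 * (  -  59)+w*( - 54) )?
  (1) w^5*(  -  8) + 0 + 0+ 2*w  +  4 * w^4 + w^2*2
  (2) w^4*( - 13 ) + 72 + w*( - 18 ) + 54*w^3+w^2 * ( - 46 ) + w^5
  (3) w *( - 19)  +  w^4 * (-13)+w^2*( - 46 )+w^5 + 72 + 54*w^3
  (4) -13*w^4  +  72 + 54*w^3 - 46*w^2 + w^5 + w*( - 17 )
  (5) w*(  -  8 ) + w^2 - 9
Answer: 2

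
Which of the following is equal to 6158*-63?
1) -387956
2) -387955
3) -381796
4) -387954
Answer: 4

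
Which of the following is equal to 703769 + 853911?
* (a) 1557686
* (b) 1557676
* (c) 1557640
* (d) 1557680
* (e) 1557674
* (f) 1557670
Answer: d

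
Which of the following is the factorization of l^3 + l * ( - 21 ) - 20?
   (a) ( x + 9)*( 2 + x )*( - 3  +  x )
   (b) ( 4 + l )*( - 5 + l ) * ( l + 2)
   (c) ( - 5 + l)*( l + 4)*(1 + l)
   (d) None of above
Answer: c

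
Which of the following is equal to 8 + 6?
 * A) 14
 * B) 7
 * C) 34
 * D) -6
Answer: A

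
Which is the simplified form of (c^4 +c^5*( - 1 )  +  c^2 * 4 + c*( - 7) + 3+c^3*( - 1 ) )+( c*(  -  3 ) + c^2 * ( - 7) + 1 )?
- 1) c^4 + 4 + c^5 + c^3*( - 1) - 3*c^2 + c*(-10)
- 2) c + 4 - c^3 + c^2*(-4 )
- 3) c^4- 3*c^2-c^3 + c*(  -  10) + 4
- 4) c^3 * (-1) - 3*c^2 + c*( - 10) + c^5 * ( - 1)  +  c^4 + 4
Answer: 4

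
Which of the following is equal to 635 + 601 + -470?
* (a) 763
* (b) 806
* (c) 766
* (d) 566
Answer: c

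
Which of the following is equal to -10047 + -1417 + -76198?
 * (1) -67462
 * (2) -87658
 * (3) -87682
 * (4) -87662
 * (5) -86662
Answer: 4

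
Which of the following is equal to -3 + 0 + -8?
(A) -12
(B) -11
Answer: B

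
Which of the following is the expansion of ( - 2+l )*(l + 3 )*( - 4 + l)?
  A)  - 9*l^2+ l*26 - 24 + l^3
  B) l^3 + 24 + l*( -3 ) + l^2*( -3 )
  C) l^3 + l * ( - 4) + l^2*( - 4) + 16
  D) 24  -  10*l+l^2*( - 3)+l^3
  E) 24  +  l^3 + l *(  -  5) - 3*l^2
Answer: D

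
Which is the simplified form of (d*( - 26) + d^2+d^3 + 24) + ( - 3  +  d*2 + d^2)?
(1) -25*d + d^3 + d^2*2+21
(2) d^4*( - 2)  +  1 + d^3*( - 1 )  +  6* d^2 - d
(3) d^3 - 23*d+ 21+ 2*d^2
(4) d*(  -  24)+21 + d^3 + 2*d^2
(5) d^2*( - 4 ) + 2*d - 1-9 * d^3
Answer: 4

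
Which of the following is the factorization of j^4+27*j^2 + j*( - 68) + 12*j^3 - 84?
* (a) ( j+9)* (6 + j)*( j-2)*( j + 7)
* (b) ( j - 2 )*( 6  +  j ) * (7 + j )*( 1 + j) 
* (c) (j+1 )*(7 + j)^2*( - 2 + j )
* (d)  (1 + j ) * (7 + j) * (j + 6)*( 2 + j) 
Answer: b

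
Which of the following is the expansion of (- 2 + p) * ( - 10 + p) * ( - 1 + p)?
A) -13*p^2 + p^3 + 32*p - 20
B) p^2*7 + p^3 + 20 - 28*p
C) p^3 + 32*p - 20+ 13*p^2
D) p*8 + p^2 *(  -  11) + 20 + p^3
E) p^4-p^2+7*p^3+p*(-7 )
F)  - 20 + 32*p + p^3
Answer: A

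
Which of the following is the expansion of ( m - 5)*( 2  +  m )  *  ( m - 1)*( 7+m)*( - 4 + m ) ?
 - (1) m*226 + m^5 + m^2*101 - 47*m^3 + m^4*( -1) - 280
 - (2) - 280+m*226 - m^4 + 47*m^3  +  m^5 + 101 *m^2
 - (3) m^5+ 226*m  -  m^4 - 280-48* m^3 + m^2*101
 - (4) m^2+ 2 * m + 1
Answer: 1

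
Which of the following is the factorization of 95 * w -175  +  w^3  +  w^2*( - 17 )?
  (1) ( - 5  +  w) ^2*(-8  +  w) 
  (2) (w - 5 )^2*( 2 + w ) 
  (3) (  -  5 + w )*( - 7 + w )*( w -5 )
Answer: 3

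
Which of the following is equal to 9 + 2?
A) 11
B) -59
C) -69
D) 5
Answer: A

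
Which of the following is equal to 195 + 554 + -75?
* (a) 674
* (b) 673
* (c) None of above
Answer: a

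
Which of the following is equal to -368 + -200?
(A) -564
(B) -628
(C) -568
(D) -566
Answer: C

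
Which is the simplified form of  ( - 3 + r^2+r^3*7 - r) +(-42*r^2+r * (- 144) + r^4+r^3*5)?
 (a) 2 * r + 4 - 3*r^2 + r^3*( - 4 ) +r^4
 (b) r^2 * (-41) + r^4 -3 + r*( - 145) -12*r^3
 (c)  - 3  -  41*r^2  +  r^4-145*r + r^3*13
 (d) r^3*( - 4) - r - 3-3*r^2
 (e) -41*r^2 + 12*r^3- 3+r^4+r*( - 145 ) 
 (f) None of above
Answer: e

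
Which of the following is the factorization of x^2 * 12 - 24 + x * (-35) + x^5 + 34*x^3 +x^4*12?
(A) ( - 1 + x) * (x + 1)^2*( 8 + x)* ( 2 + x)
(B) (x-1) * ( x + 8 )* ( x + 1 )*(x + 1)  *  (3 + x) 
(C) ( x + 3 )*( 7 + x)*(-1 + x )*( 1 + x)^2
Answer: B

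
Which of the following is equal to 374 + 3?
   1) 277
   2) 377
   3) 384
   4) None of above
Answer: 2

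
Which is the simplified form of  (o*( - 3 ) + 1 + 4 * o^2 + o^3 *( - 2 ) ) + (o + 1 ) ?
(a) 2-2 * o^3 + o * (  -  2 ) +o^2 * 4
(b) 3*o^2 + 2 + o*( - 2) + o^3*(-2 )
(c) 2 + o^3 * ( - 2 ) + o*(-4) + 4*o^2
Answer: a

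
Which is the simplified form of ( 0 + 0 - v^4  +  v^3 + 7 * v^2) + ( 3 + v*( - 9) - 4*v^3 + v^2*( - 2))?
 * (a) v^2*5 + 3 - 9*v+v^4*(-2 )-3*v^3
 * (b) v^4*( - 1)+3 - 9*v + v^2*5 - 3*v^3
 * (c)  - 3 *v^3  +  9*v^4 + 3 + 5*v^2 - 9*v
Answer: b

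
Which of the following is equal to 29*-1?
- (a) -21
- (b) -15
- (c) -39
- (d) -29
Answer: d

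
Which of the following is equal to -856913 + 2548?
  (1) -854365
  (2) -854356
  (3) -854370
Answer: 1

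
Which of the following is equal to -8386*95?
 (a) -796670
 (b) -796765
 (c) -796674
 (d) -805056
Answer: a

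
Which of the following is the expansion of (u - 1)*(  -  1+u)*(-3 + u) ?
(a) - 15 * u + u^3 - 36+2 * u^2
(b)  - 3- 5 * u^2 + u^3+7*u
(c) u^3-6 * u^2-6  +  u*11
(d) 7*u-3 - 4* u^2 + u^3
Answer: b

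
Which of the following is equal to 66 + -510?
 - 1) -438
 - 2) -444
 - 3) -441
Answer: 2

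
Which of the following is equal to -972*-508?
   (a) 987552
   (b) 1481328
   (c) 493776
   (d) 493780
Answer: c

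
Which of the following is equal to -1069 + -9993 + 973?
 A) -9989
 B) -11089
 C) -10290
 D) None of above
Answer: D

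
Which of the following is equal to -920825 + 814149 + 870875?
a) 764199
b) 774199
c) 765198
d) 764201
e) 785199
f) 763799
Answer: a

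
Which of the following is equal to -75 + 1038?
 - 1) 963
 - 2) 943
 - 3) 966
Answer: 1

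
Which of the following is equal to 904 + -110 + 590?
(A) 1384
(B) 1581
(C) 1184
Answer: A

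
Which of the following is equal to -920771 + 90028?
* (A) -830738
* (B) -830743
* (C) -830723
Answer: B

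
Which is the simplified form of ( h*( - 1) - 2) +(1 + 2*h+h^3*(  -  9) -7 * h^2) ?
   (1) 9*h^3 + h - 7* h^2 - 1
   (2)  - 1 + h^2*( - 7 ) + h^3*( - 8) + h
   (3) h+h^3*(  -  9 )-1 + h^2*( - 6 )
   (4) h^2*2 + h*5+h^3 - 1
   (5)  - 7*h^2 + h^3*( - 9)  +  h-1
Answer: 5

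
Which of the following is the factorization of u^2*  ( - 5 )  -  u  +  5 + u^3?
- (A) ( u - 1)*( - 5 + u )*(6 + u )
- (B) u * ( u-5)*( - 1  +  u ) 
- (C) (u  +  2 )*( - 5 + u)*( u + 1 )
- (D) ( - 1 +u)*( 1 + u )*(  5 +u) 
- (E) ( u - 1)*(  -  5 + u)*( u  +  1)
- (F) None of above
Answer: E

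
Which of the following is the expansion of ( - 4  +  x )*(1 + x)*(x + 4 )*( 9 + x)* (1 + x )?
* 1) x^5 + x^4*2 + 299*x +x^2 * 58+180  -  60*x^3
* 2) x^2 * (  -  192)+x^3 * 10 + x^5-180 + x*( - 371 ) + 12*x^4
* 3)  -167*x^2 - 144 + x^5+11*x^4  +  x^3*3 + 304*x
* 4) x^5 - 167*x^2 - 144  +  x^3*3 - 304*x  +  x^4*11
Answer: 4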